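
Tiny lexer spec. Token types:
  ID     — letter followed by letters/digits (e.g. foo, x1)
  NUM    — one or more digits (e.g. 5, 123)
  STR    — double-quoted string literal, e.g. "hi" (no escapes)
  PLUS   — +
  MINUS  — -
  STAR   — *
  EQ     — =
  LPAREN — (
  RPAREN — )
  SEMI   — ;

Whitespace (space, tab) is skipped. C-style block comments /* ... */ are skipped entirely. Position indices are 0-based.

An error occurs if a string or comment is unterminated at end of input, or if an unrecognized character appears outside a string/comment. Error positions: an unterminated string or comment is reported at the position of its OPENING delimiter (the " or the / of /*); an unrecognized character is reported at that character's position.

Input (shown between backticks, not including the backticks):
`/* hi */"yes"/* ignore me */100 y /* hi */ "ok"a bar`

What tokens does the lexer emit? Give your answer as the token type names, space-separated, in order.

Answer: STR NUM ID STR ID ID

Derivation:
pos=0: enter COMMENT mode (saw '/*')
exit COMMENT mode (now at pos=8)
pos=8: enter STRING mode
pos=8: emit STR "yes" (now at pos=13)
pos=13: enter COMMENT mode (saw '/*')
exit COMMENT mode (now at pos=28)
pos=28: emit NUM '100' (now at pos=31)
pos=32: emit ID 'y' (now at pos=33)
pos=34: enter COMMENT mode (saw '/*')
exit COMMENT mode (now at pos=42)
pos=43: enter STRING mode
pos=43: emit STR "ok" (now at pos=47)
pos=47: emit ID 'a' (now at pos=48)
pos=49: emit ID 'bar' (now at pos=52)
DONE. 6 tokens: [STR, NUM, ID, STR, ID, ID]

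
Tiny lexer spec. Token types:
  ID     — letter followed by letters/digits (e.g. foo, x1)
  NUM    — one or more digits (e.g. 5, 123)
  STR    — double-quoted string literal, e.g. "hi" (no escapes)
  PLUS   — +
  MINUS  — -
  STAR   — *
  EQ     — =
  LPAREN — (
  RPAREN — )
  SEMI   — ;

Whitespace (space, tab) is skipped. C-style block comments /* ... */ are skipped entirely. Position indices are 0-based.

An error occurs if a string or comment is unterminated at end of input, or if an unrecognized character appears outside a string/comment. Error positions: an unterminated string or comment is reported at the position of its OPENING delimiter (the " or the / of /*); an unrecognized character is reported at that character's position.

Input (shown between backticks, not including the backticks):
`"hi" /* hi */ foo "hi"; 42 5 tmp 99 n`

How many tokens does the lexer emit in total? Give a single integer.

Answer: 9

Derivation:
pos=0: enter STRING mode
pos=0: emit STR "hi" (now at pos=4)
pos=5: enter COMMENT mode (saw '/*')
exit COMMENT mode (now at pos=13)
pos=14: emit ID 'foo' (now at pos=17)
pos=18: enter STRING mode
pos=18: emit STR "hi" (now at pos=22)
pos=22: emit SEMI ';'
pos=24: emit NUM '42' (now at pos=26)
pos=27: emit NUM '5' (now at pos=28)
pos=29: emit ID 'tmp' (now at pos=32)
pos=33: emit NUM '99' (now at pos=35)
pos=36: emit ID 'n' (now at pos=37)
DONE. 9 tokens: [STR, ID, STR, SEMI, NUM, NUM, ID, NUM, ID]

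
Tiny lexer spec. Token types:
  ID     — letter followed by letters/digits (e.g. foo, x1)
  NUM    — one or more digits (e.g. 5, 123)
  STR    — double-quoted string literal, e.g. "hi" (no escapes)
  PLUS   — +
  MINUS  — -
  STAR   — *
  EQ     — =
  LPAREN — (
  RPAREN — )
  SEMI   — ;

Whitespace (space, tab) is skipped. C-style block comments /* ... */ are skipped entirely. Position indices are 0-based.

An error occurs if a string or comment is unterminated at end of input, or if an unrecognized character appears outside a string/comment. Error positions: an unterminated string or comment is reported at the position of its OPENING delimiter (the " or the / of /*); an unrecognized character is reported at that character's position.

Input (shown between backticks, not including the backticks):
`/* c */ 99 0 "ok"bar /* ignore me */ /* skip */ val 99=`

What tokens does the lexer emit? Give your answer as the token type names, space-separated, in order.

pos=0: enter COMMENT mode (saw '/*')
exit COMMENT mode (now at pos=7)
pos=8: emit NUM '99' (now at pos=10)
pos=11: emit NUM '0' (now at pos=12)
pos=13: enter STRING mode
pos=13: emit STR "ok" (now at pos=17)
pos=17: emit ID 'bar' (now at pos=20)
pos=21: enter COMMENT mode (saw '/*')
exit COMMENT mode (now at pos=36)
pos=37: enter COMMENT mode (saw '/*')
exit COMMENT mode (now at pos=47)
pos=48: emit ID 'val' (now at pos=51)
pos=52: emit NUM '99' (now at pos=54)
pos=54: emit EQ '='
DONE. 7 tokens: [NUM, NUM, STR, ID, ID, NUM, EQ]

Answer: NUM NUM STR ID ID NUM EQ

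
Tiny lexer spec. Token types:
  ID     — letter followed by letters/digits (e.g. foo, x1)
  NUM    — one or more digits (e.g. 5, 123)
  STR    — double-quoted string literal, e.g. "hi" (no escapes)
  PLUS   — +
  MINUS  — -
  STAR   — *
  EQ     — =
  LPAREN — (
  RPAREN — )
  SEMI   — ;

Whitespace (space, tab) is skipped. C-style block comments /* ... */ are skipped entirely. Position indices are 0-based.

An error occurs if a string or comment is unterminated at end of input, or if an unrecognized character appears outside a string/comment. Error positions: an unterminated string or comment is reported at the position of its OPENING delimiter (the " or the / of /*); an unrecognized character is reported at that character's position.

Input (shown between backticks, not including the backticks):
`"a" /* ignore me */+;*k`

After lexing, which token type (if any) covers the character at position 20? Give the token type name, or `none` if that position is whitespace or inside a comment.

pos=0: enter STRING mode
pos=0: emit STR "a" (now at pos=3)
pos=4: enter COMMENT mode (saw '/*')
exit COMMENT mode (now at pos=19)
pos=19: emit PLUS '+'
pos=20: emit SEMI ';'
pos=21: emit STAR '*'
pos=22: emit ID 'k' (now at pos=23)
DONE. 5 tokens: [STR, PLUS, SEMI, STAR, ID]
Position 20: char is ';' -> SEMI

Answer: SEMI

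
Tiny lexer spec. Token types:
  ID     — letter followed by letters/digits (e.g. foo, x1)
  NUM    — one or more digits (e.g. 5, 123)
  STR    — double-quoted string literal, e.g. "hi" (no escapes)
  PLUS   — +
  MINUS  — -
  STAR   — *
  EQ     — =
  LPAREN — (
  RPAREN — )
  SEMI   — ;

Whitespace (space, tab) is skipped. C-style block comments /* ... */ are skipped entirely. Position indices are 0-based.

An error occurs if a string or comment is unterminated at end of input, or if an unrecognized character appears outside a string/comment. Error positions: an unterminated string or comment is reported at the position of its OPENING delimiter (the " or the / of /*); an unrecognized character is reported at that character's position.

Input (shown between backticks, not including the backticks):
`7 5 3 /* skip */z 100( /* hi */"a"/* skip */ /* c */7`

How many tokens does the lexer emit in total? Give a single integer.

pos=0: emit NUM '7' (now at pos=1)
pos=2: emit NUM '5' (now at pos=3)
pos=4: emit NUM '3' (now at pos=5)
pos=6: enter COMMENT mode (saw '/*')
exit COMMENT mode (now at pos=16)
pos=16: emit ID 'z' (now at pos=17)
pos=18: emit NUM '100' (now at pos=21)
pos=21: emit LPAREN '('
pos=23: enter COMMENT mode (saw '/*')
exit COMMENT mode (now at pos=31)
pos=31: enter STRING mode
pos=31: emit STR "a" (now at pos=34)
pos=34: enter COMMENT mode (saw '/*')
exit COMMENT mode (now at pos=44)
pos=45: enter COMMENT mode (saw '/*')
exit COMMENT mode (now at pos=52)
pos=52: emit NUM '7' (now at pos=53)
DONE. 8 tokens: [NUM, NUM, NUM, ID, NUM, LPAREN, STR, NUM]

Answer: 8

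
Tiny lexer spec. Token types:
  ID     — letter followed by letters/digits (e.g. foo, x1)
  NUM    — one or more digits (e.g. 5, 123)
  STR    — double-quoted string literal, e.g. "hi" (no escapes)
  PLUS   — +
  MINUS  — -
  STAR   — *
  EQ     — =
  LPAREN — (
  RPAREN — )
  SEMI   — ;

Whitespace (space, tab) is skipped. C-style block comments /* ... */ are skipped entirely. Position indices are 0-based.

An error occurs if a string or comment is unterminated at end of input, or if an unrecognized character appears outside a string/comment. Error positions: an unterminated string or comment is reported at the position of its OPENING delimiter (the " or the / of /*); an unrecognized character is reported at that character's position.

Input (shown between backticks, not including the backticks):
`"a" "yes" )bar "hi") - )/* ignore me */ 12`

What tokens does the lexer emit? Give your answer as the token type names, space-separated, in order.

pos=0: enter STRING mode
pos=0: emit STR "a" (now at pos=3)
pos=4: enter STRING mode
pos=4: emit STR "yes" (now at pos=9)
pos=10: emit RPAREN ')'
pos=11: emit ID 'bar' (now at pos=14)
pos=15: enter STRING mode
pos=15: emit STR "hi" (now at pos=19)
pos=19: emit RPAREN ')'
pos=21: emit MINUS '-'
pos=23: emit RPAREN ')'
pos=24: enter COMMENT mode (saw '/*')
exit COMMENT mode (now at pos=39)
pos=40: emit NUM '12' (now at pos=42)
DONE. 9 tokens: [STR, STR, RPAREN, ID, STR, RPAREN, MINUS, RPAREN, NUM]

Answer: STR STR RPAREN ID STR RPAREN MINUS RPAREN NUM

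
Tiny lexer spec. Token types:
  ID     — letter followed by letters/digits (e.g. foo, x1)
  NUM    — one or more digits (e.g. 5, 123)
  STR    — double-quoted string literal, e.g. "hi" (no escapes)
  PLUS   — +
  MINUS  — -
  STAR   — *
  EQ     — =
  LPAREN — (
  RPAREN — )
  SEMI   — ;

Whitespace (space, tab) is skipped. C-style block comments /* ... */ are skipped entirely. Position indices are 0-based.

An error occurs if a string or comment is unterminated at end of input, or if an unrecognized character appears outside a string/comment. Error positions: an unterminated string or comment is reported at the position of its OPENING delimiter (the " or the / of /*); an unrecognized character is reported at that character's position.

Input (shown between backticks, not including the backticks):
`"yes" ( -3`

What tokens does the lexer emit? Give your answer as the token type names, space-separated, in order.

Answer: STR LPAREN MINUS NUM

Derivation:
pos=0: enter STRING mode
pos=0: emit STR "yes" (now at pos=5)
pos=6: emit LPAREN '('
pos=8: emit MINUS '-'
pos=9: emit NUM '3' (now at pos=10)
DONE. 4 tokens: [STR, LPAREN, MINUS, NUM]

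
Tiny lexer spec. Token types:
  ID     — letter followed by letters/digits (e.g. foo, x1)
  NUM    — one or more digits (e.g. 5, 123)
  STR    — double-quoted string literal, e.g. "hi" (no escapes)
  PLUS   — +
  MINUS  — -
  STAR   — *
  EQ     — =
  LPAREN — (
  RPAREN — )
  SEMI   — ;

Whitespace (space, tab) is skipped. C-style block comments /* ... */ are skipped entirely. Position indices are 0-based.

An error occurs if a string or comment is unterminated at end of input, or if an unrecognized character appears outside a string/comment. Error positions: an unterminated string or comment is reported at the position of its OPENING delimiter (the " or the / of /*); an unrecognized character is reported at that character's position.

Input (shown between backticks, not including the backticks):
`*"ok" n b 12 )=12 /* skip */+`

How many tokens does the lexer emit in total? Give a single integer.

pos=0: emit STAR '*'
pos=1: enter STRING mode
pos=1: emit STR "ok" (now at pos=5)
pos=6: emit ID 'n' (now at pos=7)
pos=8: emit ID 'b' (now at pos=9)
pos=10: emit NUM '12' (now at pos=12)
pos=13: emit RPAREN ')'
pos=14: emit EQ '='
pos=15: emit NUM '12' (now at pos=17)
pos=18: enter COMMENT mode (saw '/*')
exit COMMENT mode (now at pos=28)
pos=28: emit PLUS '+'
DONE. 9 tokens: [STAR, STR, ID, ID, NUM, RPAREN, EQ, NUM, PLUS]

Answer: 9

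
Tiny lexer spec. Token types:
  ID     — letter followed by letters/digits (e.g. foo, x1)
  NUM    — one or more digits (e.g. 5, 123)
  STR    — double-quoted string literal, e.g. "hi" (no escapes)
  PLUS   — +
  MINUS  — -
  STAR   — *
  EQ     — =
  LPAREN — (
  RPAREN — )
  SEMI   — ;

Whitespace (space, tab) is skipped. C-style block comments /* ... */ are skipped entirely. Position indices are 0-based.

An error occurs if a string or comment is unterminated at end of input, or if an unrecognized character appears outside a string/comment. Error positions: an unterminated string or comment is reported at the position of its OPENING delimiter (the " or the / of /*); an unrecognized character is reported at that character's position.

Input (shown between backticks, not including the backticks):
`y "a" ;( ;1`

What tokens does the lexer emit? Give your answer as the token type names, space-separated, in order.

Answer: ID STR SEMI LPAREN SEMI NUM

Derivation:
pos=0: emit ID 'y' (now at pos=1)
pos=2: enter STRING mode
pos=2: emit STR "a" (now at pos=5)
pos=6: emit SEMI ';'
pos=7: emit LPAREN '('
pos=9: emit SEMI ';'
pos=10: emit NUM '1' (now at pos=11)
DONE. 6 tokens: [ID, STR, SEMI, LPAREN, SEMI, NUM]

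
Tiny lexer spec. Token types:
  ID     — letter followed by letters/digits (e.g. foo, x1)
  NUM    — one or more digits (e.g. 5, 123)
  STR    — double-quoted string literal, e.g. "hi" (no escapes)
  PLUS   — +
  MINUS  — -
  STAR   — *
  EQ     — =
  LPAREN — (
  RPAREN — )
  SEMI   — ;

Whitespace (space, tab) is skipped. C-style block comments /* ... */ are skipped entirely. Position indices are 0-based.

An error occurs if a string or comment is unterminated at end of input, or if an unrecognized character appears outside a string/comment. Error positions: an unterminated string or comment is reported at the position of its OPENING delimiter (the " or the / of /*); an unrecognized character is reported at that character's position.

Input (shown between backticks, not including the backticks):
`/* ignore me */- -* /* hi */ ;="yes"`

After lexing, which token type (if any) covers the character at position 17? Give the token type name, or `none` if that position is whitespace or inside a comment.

pos=0: enter COMMENT mode (saw '/*')
exit COMMENT mode (now at pos=15)
pos=15: emit MINUS '-'
pos=17: emit MINUS '-'
pos=18: emit STAR '*'
pos=20: enter COMMENT mode (saw '/*')
exit COMMENT mode (now at pos=28)
pos=29: emit SEMI ';'
pos=30: emit EQ '='
pos=31: enter STRING mode
pos=31: emit STR "yes" (now at pos=36)
DONE. 6 tokens: [MINUS, MINUS, STAR, SEMI, EQ, STR]
Position 17: char is '-' -> MINUS

Answer: MINUS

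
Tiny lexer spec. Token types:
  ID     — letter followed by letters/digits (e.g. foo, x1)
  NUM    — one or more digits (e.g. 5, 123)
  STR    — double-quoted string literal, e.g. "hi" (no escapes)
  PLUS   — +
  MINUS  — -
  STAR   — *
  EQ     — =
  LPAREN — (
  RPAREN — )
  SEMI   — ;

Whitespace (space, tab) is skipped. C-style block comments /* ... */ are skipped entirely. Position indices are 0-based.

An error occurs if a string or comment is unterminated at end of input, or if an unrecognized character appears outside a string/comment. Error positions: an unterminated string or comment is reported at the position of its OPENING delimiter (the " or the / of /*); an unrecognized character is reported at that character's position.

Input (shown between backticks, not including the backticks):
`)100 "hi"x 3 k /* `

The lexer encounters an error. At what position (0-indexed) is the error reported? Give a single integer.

pos=0: emit RPAREN ')'
pos=1: emit NUM '100' (now at pos=4)
pos=5: enter STRING mode
pos=5: emit STR "hi" (now at pos=9)
pos=9: emit ID 'x' (now at pos=10)
pos=11: emit NUM '3' (now at pos=12)
pos=13: emit ID 'k' (now at pos=14)
pos=15: enter COMMENT mode (saw '/*')
pos=15: ERROR — unterminated comment (reached EOF)

Answer: 15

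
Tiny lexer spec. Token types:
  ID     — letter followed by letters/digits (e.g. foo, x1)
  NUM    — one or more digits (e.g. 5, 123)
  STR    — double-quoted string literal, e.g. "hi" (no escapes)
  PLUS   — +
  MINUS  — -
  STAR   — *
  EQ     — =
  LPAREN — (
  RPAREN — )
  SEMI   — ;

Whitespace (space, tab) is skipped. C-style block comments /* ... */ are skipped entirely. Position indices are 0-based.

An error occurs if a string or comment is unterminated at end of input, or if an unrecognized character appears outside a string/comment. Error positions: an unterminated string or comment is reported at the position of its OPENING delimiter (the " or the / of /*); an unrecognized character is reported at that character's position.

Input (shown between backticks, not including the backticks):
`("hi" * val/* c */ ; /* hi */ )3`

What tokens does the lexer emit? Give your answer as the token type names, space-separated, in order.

pos=0: emit LPAREN '('
pos=1: enter STRING mode
pos=1: emit STR "hi" (now at pos=5)
pos=6: emit STAR '*'
pos=8: emit ID 'val' (now at pos=11)
pos=11: enter COMMENT mode (saw '/*')
exit COMMENT mode (now at pos=18)
pos=19: emit SEMI ';'
pos=21: enter COMMENT mode (saw '/*')
exit COMMENT mode (now at pos=29)
pos=30: emit RPAREN ')'
pos=31: emit NUM '3' (now at pos=32)
DONE. 7 tokens: [LPAREN, STR, STAR, ID, SEMI, RPAREN, NUM]

Answer: LPAREN STR STAR ID SEMI RPAREN NUM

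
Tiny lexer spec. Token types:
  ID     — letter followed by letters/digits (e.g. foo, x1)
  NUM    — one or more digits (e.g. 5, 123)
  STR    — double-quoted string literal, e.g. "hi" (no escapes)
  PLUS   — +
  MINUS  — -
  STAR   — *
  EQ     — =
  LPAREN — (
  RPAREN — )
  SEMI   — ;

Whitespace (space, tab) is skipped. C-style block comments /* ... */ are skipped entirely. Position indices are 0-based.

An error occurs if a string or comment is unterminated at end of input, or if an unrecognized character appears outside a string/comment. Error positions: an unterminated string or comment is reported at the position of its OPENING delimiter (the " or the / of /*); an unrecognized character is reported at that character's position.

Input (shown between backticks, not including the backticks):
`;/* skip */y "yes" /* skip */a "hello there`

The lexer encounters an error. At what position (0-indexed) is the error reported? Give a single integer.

pos=0: emit SEMI ';'
pos=1: enter COMMENT mode (saw '/*')
exit COMMENT mode (now at pos=11)
pos=11: emit ID 'y' (now at pos=12)
pos=13: enter STRING mode
pos=13: emit STR "yes" (now at pos=18)
pos=19: enter COMMENT mode (saw '/*')
exit COMMENT mode (now at pos=29)
pos=29: emit ID 'a' (now at pos=30)
pos=31: enter STRING mode
pos=31: ERROR — unterminated string

Answer: 31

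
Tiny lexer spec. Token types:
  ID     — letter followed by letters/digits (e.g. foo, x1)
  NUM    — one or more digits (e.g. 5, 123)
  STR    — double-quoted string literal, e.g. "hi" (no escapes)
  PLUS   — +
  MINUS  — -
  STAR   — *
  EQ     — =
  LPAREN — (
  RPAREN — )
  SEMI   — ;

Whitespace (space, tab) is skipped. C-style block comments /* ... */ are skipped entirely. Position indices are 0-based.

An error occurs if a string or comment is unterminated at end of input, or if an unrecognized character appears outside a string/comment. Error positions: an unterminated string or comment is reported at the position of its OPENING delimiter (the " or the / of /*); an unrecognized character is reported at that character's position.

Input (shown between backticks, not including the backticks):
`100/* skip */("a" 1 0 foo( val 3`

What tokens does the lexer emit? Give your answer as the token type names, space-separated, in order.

Answer: NUM LPAREN STR NUM NUM ID LPAREN ID NUM

Derivation:
pos=0: emit NUM '100' (now at pos=3)
pos=3: enter COMMENT mode (saw '/*')
exit COMMENT mode (now at pos=13)
pos=13: emit LPAREN '('
pos=14: enter STRING mode
pos=14: emit STR "a" (now at pos=17)
pos=18: emit NUM '1' (now at pos=19)
pos=20: emit NUM '0' (now at pos=21)
pos=22: emit ID 'foo' (now at pos=25)
pos=25: emit LPAREN '('
pos=27: emit ID 'val' (now at pos=30)
pos=31: emit NUM '3' (now at pos=32)
DONE. 9 tokens: [NUM, LPAREN, STR, NUM, NUM, ID, LPAREN, ID, NUM]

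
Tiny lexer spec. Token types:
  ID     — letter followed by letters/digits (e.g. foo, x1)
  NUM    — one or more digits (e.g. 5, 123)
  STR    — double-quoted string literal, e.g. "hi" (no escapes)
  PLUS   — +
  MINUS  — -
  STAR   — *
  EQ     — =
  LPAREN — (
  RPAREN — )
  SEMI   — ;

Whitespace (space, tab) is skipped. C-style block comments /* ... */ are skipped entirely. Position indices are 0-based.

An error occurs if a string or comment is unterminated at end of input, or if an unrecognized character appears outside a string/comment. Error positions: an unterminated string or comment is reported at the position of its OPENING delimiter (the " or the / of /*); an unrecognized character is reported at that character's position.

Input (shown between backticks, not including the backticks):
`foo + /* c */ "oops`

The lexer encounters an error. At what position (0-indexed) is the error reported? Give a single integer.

Answer: 14

Derivation:
pos=0: emit ID 'foo' (now at pos=3)
pos=4: emit PLUS '+'
pos=6: enter COMMENT mode (saw '/*')
exit COMMENT mode (now at pos=13)
pos=14: enter STRING mode
pos=14: ERROR — unterminated string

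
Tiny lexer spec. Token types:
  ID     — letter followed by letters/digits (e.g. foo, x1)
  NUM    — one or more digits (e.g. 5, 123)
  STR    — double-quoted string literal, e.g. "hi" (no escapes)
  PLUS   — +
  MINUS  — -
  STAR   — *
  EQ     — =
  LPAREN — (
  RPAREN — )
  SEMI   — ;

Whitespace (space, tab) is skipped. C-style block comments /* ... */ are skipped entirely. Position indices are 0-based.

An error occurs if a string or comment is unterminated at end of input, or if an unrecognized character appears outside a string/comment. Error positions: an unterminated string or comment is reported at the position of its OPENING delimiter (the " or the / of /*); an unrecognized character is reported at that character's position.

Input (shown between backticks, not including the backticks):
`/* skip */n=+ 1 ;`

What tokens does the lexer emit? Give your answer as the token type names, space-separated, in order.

Answer: ID EQ PLUS NUM SEMI

Derivation:
pos=0: enter COMMENT mode (saw '/*')
exit COMMENT mode (now at pos=10)
pos=10: emit ID 'n' (now at pos=11)
pos=11: emit EQ '='
pos=12: emit PLUS '+'
pos=14: emit NUM '1' (now at pos=15)
pos=16: emit SEMI ';'
DONE. 5 tokens: [ID, EQ, PLUS, NUM, SEMI]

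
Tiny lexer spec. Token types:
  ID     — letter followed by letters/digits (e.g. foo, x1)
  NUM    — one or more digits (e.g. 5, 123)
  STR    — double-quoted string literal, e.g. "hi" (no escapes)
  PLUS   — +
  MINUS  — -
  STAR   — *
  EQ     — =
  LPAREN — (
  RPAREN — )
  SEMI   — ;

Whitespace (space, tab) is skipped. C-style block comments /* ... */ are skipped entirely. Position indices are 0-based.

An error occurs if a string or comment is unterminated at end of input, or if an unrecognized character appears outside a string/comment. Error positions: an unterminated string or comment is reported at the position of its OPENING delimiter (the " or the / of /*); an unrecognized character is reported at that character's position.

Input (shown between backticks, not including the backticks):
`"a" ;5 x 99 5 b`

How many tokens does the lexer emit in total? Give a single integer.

pos=0: enter STRING mode
pos=0: emit STR "a" (now at pos=3)
pos=4: emit SEMI ';'
pos=5: emit NUM '5' (now at pos=6)
pos=7: emit ID 'x' (now at pos=8)
pos=9: emit NUM '99' (now at pos=11)
pos=12: emit NUM '5' (now at pos=13)
pos=14: emit ID 'b' (now at pos=15)
DONE. 7 tokens: [STR, SEMI, NUM, ID, NUM, NUM, ID]

Answer: 7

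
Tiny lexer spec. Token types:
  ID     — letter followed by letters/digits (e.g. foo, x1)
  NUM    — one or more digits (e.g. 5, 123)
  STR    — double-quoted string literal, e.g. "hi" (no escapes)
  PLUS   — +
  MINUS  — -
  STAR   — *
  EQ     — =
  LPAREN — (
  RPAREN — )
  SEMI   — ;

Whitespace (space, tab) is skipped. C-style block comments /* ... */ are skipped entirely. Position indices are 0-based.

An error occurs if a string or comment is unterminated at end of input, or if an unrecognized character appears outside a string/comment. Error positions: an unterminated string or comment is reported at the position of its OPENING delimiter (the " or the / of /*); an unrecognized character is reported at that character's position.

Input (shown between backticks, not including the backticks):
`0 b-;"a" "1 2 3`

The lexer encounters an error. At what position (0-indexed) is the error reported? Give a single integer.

pos=0: emit NUM '0' (now at pos=1)
pos=2: emit ID 'b' (now at pos=3)
pos=3: emit MINUS '-'
pos=4: emit SEMI ';'
pos=5: enter STRING mode
pos=5: emit STR "a" (now at pos=8)
pos=9: enter STRING mode
pos=9: ERROR — unterminated string

Answer: 9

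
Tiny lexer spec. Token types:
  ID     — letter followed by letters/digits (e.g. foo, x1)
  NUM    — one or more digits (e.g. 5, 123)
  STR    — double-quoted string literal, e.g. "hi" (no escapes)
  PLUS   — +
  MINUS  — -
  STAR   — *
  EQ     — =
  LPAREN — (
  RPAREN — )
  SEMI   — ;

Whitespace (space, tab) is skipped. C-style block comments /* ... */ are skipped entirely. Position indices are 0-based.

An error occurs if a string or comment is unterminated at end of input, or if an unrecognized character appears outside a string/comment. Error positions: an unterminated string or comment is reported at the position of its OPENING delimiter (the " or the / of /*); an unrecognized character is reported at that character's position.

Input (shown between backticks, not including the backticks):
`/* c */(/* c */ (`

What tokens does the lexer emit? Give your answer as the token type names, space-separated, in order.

Answer: LPAREN LPAREN

Derivation:
pos=0: enter COMMENT mode (saw '/*')
exit COMMENT mode (now at pos=7)
pos=7: emit LPAREN '('
pos=8: enter COMMENT mode (saw '/*')
exit COMMENT mode (now at pos=15)
pos=16: emit LPAREN '('
DONE. 2 tokens: [LPAREN, LPAREN]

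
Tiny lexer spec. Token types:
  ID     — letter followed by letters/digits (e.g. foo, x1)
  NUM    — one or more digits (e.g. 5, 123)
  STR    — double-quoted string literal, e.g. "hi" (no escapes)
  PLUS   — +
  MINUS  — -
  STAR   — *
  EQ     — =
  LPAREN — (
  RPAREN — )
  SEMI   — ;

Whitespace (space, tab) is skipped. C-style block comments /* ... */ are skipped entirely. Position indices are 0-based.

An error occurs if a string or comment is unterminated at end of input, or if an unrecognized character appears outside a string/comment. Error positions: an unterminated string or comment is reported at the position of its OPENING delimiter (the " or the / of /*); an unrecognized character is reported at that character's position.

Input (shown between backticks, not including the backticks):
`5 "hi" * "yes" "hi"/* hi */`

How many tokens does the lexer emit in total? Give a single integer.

pos=0: emit NUM '5' (now at pos=1)
pos=2: enter STRING mode
pos=2: emit STR "hi" (now at pos=6)
pos=7: emit STAR '*'
pos=9: enter STRING mode
pos=9: emit STR "yes" (now at pos=14)
pos=15: enter STRING mode
pos=15: emit STR "hi" (now at pos=19)
pos=19: enter COMMENT mode (saw '/*')
exit COMMENT mode (now at pos=27)
DONE. 5 tokens: [NUM, STR, STAR, STR, STR]

Answer: 5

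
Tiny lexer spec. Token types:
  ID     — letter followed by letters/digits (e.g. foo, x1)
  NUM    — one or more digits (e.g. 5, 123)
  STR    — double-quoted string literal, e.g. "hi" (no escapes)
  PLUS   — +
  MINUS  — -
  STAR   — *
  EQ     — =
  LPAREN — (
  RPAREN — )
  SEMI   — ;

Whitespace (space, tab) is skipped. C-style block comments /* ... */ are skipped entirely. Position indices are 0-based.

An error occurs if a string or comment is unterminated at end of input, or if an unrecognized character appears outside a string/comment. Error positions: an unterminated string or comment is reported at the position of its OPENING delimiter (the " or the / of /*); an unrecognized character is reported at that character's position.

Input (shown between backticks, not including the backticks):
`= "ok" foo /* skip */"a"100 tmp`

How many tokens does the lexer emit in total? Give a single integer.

Answer: 6

Derivation:
pos=0: emit EQ '='
pos=2: enter STRING mode
pos=2: emit STR "ok" (now at pos=6)
pos=7: emit ID 'foo' (now at pos=10)
pos=11: enter COMMENT mode (saw '/*')
exit COMMENT mode (now at pos=21)
pos=21: enter STRING mode
pos=21: emit STR "a" (now at pos=24)
pos=24: emit NUM '100' (now at pos=27)
pos=28: emit ID 'tmp' (now at pos=31)
DONE. 6 tokens: [EQ, STR, ID, STR, NUM, ID]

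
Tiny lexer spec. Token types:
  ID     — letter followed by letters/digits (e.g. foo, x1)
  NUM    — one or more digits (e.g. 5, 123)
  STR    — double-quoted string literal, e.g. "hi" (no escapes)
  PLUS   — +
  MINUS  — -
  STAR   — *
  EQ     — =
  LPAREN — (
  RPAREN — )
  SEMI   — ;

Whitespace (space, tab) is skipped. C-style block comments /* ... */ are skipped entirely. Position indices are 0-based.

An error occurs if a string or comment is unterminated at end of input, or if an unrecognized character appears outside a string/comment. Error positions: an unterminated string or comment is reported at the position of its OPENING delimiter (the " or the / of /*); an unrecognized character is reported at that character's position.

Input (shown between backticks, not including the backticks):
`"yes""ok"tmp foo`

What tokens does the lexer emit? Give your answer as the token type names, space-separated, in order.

pos=0: enter STRING mode
pos=0: emit STR "yes" (now at pos=5)
pos=5: enter STRING mode
pos=5: emit STR "ok" (now at pos=9)
pos=9: emit ID 'tmp' (now at pos=12)
pos=13: emit ID 'foo' (now at pos=16)
DONE. 4 tokens: [STR, STR, ID, ID]

Answer: STR STR ID ID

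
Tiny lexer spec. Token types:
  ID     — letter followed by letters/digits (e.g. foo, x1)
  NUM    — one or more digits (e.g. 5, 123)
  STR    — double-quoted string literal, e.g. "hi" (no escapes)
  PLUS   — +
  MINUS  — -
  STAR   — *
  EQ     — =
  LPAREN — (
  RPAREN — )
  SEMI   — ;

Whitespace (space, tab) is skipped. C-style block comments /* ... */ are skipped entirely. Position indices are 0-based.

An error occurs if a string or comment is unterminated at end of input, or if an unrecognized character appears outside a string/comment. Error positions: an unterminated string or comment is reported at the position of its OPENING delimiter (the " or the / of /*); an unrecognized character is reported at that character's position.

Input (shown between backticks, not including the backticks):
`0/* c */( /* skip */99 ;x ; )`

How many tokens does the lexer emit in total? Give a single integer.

Answer: 7

Derivation:
pos=0: emit NUM '0' (now at pos=1)
pos=1: enter COMMENT mode (saw '/*')
exit COMMENT mode (now at pos=8)
pos=8: emit LPAREN '('
pos=10: enter COMMENT mode (saw '/*')
exit COMMENT mode (now at pos=20)
pos=20: emit NUM '99' (now at pos=22)
pos=23: emit SEMI ';'
pos=24: emit ID 'x' (now at pos=25)
pos=26: emit SEMI ';'
pos=28: emit RPAREN ')'
DONE. 7 tokens: [NUM, LPAREN, NUM, SEMI, ID, SEMI, RPAREN]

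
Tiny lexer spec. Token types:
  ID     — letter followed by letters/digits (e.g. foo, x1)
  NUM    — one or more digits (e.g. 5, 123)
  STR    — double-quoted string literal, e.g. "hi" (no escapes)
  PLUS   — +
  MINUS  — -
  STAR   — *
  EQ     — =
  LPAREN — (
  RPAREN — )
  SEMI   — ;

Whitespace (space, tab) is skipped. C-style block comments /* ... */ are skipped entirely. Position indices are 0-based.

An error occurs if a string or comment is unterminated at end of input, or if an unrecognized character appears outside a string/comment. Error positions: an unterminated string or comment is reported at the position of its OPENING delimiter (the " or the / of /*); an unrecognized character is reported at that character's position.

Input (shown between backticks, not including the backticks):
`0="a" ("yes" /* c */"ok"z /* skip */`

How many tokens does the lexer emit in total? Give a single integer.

pos=0: emit NUM '0' (now at pos=1)
pos=1: emit EQ '='
pos=2: enter STRING mode
pos=2: emit STR "a" (now at pos=5)
pos=6: emit LPAREN '('
pos=7: enter STRING mode
pos=7: emit STR "yes" (now at pos=12)
pos=13: enter COMMENT mode (saw '/*')
exit COMMENT mode (now at pos=20)
pos=20: enter STRING mode
pos=20: emit STR "ok" (now at pos=24)
pos=24: emit ID 'z' (now at pos=25)
pos=26: enter COMMENT mode (saw '/*')
exit COMMENT mode (now at pos=36)
DONE. 7 tokens: [NUM, EQ, STR, LPAREN, STR, STR, ID]

Answer: 7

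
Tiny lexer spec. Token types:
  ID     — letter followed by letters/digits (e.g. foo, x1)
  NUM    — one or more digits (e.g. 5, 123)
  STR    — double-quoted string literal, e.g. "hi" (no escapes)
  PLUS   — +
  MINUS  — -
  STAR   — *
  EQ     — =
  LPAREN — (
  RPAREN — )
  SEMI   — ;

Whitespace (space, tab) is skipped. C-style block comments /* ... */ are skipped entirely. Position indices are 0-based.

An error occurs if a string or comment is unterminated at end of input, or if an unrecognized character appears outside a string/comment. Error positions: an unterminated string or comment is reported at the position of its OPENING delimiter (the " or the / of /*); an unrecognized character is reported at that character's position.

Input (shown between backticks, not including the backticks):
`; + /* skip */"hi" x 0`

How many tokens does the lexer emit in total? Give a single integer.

Answer: 5

Derivation:
pos=0: emit SEMI ';'
pos=2: emit PLUS '+'
pos=4: enter COMMENT mode (saw '/*')
exit COMMENT mode (now at pos=14)
pos=14: enter STRING mode
pos=14: emit STR "hi" (now at pos=18)
pos=19: emit ID 'x' (now at pos=20)
pos=21: emit NUM '0' (now at pos=22)
DONE. 5 tokens: [SEMI, PLUS, STR, ID, NUM]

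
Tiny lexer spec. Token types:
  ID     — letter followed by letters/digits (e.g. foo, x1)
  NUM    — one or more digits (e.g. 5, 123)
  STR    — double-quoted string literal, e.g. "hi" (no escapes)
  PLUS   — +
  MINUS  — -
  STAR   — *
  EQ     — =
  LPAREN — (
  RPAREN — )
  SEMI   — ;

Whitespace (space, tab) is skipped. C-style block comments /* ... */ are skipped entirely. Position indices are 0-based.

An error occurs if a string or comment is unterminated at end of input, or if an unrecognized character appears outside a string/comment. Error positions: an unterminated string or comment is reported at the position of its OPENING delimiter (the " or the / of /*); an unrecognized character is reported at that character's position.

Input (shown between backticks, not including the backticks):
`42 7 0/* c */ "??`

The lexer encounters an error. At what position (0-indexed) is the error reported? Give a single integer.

pos=0: emit NUM '42' (now at pos=2)
pos=3: emit NUM '7' (now at pos=4)
pos=5: emit NUM '0' (now at pos=6)
pos=6: enter COMMENT mode (saw '/*')
exit COMMENT mode (now at pos=13)
pos=14: enter STRING mode
pos=14: ERROR — unterminated string

Answer: 14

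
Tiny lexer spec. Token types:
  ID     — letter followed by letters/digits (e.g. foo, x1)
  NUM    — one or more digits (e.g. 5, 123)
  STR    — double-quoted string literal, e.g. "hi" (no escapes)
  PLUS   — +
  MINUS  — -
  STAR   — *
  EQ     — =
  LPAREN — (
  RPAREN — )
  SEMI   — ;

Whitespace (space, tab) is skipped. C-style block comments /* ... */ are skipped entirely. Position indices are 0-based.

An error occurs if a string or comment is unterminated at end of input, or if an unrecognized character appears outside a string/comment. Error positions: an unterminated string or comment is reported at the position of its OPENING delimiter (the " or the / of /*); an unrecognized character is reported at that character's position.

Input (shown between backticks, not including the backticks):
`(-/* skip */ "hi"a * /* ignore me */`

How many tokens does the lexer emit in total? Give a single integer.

Answer: 5

Derivation:
pos=0: emit LPAREN '('
pos=1: emit MINUS '-'
pos=2: enter COMMENT mode (saw '/*')
exit COMMENT mode (now at pos=12)
pos=13: enter STRING mode
pos=13: emit STR "hi" (now at pos=17)
pos=17: emit ID 'a' (now at pos=18)
pos=19: emit STAR '*'
pos=21: enter COMMENT mode (saw '/*')
exit COMMENT mode (now at pos=36)
DONE. 5 tokens: [LPAREN, MINUS, STR, ID, STAR]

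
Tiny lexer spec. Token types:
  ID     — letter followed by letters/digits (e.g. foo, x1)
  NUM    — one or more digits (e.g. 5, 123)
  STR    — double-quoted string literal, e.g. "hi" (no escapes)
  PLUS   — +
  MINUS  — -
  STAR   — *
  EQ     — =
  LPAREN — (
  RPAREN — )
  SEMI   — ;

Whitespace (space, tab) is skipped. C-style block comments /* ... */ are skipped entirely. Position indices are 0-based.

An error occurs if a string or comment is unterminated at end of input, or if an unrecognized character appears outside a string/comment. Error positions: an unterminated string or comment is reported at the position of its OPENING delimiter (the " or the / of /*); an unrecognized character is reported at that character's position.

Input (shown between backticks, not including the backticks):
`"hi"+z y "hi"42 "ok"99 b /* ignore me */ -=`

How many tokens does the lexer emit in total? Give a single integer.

Answer: 11

Derivation:
pos=0: enter STRING mode
pos=0: emit STR "hi" (now at pos=4)
pos=4: emit PLUS '+'
pos=5: emit ID 'z' (now at pos=6)
pos=7: emit ID 'y' (now at pos=8)
pos=9: enter STRING mode
pos=9: emit STR "hi" (now at pos=13)
pos=13: emit NUM '42' (now at pos=15)
pos=16: enter STRING mode
pos=16: emit STR "ok" (now at pos=20)
pos=20: emit NUM '99' (now at pos=22)
pos=23: emit ID 'b' (now at pos=24)
pos=25: enter COMMENT mode (saw '/*')
exit COMMENT mode (now at pos=40)
pos=41: emit MINUS '-'
pos=42: emit EQ '='
DONE. 11 tokens: [STR, PLUS, ID, ID, STR, NUM, STR, NUM, ID, MINUS, EQ]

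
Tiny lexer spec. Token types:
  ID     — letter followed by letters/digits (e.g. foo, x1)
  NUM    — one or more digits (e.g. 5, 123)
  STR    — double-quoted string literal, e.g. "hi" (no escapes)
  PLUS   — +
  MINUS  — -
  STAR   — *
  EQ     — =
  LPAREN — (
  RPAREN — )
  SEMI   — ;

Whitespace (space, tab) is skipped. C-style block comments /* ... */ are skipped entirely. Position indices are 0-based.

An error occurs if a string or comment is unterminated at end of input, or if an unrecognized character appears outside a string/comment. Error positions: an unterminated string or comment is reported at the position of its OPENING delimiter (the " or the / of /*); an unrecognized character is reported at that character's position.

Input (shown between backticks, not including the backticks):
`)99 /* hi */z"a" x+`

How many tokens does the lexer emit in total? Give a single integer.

pos=0: emit RPAREN ')'
pos=1: emit NUM '99' (now at pos=3)
pos=4: enter COMMENT mode (saw '/*')
exit COMMENT mode (now at pos=12)
pos=12: emit ID 'z' (now at pos=13)
pos=13: enter STRING mode
pos=13: emit STR "a" (now at pos=16)
pos=17: emit ID 'x' (now at pos=18)
pos=18: emit PLUS '+'
DONE. 6 tokens: [RPAREN, NUM, ID, STR, ID, PLUS]

Answer: 6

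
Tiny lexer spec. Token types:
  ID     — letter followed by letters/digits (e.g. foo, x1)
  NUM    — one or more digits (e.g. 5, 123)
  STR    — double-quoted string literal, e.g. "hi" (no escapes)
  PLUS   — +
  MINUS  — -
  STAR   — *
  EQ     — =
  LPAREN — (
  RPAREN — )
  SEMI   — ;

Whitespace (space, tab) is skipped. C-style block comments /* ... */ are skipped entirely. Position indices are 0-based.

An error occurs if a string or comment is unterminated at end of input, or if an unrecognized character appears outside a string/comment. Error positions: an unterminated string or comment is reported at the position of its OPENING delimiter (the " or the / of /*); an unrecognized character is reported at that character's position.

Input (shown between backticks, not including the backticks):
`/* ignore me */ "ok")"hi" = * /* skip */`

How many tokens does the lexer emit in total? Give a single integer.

pos=0: enter COMMENT mode (saw '/*')
exit COMMENT mode (now at pos=15)
pos=16: enter STRING mode
pos=16: emit STR "ok" (now at pos=20)
pos=20: emit RPAREN ')'
pos=21: enter STRING mode
pos=21: emit STR "hi" (now at pos=25)
pos=26: emit EQ '='
pos=28: emit STAR '*'
pos=30: enter COMMENT mode (saw '/*')
exit COMMENT mode (now at pos=40)
DONE. 5 tokens: [STR, RPAREN, STR, EQ, STAR]

Answer: 5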